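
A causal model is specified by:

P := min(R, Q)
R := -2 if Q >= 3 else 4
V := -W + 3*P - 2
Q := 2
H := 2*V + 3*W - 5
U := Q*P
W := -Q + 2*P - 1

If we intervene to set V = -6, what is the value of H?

-14

Intervening sets V = -6 and removes its equation (V := -W + 3*P - 2).
R = -2 if Q >= 3 else 4  [with Q=2]  = 4
P = min(R, Q)  [with R=4, Q=2]  = 2
W = -Q + 2*P - 1  [with Q=2, P=2]  = 1
H = 2*V + 3*W - 5  [with V=-6, W=1]  = -14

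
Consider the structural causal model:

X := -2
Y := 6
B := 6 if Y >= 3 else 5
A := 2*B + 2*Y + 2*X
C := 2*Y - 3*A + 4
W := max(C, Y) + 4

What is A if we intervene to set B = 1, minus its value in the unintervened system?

-10

The intervention breaks the incoming arrows to B: B := 6 if Y >= 3 else 5 no longer applies, and B = 1.
A = 2*B + 2*Y + 2*X  [with B=1, Y=6, X=-2]  = 10
Without intervention: B = 6 if Y >= 3 else 5  [with Y=6]  = 6; A = 2*B + 2*Y + 2*X  [with B=6, Y=6, X=-2]  = 20.
Change = 10 − 20 = -10.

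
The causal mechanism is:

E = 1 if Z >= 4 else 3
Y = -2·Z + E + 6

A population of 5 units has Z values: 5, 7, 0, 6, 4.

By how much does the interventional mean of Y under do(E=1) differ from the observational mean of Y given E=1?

do(E=1) breaks E's dependence on Z. With E=1 fixed, Y across the units is -3, -7, 7, -5, -1, mean -1.8.
E[Y|E=1] averages over only the 4 units with E=1 (Z = 5, 7, 6, 4): Y = -3, -7, -5, -1, mean -4.
Difference = -1.8 − (-4) = 2.2.

2.2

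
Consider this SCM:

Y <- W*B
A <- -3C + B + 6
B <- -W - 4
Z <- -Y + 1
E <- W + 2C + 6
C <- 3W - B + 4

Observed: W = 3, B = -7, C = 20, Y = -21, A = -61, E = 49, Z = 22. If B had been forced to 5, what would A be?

do(B=5) replaces the equation B <- -W - 4 with the constant B = 5.
C = 3W - B + 4  [with W=3, B=5]  = 8
A = -3C + B + 6  [with C=8, B=5]  = -13

-13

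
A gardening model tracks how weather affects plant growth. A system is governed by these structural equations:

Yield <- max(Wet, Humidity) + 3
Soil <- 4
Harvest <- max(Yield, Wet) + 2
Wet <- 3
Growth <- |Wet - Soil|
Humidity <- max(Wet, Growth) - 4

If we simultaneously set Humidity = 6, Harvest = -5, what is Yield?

Setting Humidity = 6, Harvest = -5 by intervention discards those variables' equations.
Yield = max(Wet, Humidity) + 3  [with Wet=3, Humidity=6]  = 9

9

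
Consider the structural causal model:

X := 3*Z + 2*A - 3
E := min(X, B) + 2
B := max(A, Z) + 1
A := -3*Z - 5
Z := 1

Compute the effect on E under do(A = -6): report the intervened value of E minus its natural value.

4

do(A=-6) replaces the equation A := -3*Z - 5 with the constant A = -6.
B = max(A, Z) + 1  [with A=-6, Z=1]  = 2
X = 3*Z + 2*A - 3  [with Z=1, A=-6]  = -12
E = min(X, B) + 2  [with X=-12, B=2]  = -10
Without intervention: A = -3*Z - 5  [with Z=1]  = -8; B = max(A, Z) + 1  [with A=-8, Z=1]  = 2; X = 3*Z + 2*A - 3  [with Z=1, A=-8]  = -16; E = min(X, B) + 2  [with X=-16, B=2]  = -14.
Change = -10 − (-14) = 4.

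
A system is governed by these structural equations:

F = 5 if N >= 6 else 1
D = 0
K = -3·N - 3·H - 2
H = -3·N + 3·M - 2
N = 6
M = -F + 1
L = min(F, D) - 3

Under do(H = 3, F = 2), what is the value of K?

-29

The joint intervention fixes H = 3, F = 2, removing each variable's own equation.
K = -3·N - 3·H - 2  [with N=6, H=3]  = -29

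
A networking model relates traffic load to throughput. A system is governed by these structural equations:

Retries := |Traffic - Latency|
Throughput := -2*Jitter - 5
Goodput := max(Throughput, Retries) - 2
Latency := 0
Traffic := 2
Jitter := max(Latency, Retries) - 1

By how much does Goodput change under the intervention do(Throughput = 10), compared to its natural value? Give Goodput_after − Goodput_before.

8

The intervention breaks the incoming arrows to Throughput: Throughput := -2*Jitter - 5 no longer applies, and Throughput = 10.
Retries = |Traffic - Latency|  [with Traffic=2, Latency=0]  = 2
Goodput = max(Throughput, Retries) - 2  [with Throughput=10, Retries=2]  = 8
Without intervention: Retries = |Traffic - Latency|  [with Traffic=2, Latency=0]  = 2; Jitter = max(Latency, Retries) - 1  [with Latency=0, Retries=2]  = 1; Throughput = -2*Jitter - 5  [with Jitter=1]  = -7; Goodput = max(Throughput, Retries) - 2  [with Throughput=-7, Retries=2]  = 0.
Change = 8 − 0 = 8.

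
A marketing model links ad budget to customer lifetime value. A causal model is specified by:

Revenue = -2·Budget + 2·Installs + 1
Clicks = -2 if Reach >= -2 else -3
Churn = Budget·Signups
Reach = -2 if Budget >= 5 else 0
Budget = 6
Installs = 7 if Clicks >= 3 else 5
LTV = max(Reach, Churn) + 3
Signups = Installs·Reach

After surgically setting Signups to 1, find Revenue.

-1

Under do(Signups=1), the mechanism Signups = Installs·Reach is discarded; Signups is fixed at 1.
Since Revenue is not a descendant of the intervened variable, it is unaffected.
Reach = -2 if Budget >= 5 else 0  [with Budget=6]  = -2
Clicks = -2 if Reach >= -2 else -3  [with Reach=-2]  = -2
Installs = 7 if Clicks >= 3 else 5  [with Clicks=-2]  = 5
Revenue = -2·Budget + 2·Installs + 1  [with Budget=6, Installs=5]  = -1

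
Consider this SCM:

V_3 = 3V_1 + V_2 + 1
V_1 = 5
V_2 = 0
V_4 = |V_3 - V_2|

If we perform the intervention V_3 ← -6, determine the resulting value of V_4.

6

The intervention breaks the incoming arrows to V_3: V_3 = 3V_1 + V_2 + 1 no longer applies, and V_3 = -6.
V_4 = |V_3 - V_2|  [with V_3=-6, V_2=0]  = 6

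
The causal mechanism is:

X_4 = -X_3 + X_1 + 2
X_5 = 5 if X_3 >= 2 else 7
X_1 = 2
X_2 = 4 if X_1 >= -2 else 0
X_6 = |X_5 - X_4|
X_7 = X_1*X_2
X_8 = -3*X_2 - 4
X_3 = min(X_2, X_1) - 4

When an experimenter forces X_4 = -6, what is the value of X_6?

13

Under do(X_4=-6), the mechanism X_4 = -X_3 + X_1 + 2 is discarded; X_4 is fixed at -6.
X_2 = 4 if X_1 >= -2 else 0  [with X_1=2]  = 4
X_3 = min(X_2, X_1) - 4  [with X_2=4, X_1=2]  = -2
X_5 = 5 if X_3 >= 2 else 7  [with X_3=-2]  = 7
X_6 = |X_5 - X_4|  [with X_5=7, X_4=-6]  = 13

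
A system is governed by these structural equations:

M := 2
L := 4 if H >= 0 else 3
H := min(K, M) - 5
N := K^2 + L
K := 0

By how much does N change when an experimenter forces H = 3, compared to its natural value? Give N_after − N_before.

do(H=3) replaces the equation H := min(K, M) - 5 with the constant H = 3.
L = 4 if H >= 0 else 3  [with H=3]  = 4
N = K^2 + L  [with K=0, L=4]  = 4
Without intervention: H = min(K, M) - 5  [with K=0, M=2]  = -5; L = 4 if H >= 0 else 3  [with H=-5]  = 3; N = K^2 + L  [with K=0, L=3]  = 3.
Change = 4 − 3 = 1.

1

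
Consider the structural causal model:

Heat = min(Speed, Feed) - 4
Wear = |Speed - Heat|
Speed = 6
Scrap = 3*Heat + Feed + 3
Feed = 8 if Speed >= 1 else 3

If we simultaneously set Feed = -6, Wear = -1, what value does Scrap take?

Setting Feed = -6, Wear = -1 by intervention discards those variables' equations.
Heat = min(Speed, Feed) - 4  [with Speed=6, Feed=-6]  = -10
Scrap = 3*Heat + Feed + 3  [with Heat=-10, Feed=-6]  = -33

-33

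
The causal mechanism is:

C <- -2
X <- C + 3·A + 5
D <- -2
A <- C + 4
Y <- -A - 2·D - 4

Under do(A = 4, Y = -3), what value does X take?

15

The joint intervention fixes A = 4, Y = -3, removing each variable's own equation.
X = C + 3·A + 5  [with C=-2, A=4]  = 15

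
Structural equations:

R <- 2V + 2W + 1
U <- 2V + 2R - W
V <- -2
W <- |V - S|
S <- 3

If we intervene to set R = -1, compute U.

-11

Intervening sets R = -1 and removes its equation (R <- 2V + 2W + 1).
W = |V - S|  [with V=-2, S=3]  = 5
U = 2V + 2R - W  [with V=-2, R=-1, W=5]  = -11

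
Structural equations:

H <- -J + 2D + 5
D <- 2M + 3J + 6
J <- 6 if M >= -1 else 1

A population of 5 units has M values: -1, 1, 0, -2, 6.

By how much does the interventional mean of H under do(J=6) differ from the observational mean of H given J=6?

-2.8

The intervention sets J=6 in all 5 units regardless of M. Recomputing H per unit gives 43, 51, 47, 39, 71; average 50.2.
Observing J=6 restricts to units where J's equation naturally yields 6: M ∈ {-1, 1, 0, 6}. In that subpopulation H = 43, 51, 47, 71, mean 53.
Difference = 50.2 − 53 = -2.8.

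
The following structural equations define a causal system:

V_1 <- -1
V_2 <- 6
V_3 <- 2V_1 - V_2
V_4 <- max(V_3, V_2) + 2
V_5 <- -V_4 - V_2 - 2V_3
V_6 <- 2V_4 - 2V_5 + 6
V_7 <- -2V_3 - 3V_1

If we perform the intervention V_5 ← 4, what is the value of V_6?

The intervention breaks the incoming arrows to V_5: V_5 <- -V_4 - V_2 - 2V_3 no longer applies, and V_5 = 4.
V_3 = 2V_1 - V_2  [with V_1=-1, V_2=6]  = -8
V_4 = max(V_3, V_2) + 2  [with V_3=-8, V_2=6]  = 8
V_6 = 2V_4 - 2V_5 + 6  [with V_4=8, V_5=4]  = 14

14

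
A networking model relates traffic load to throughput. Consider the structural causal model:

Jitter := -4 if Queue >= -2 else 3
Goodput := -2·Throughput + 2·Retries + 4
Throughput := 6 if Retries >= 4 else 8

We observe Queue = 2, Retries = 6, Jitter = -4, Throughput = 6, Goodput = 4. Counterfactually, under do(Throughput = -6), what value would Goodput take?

Intervening sets Throughput = -6 and removes its equation (Throughput := 6 if Retries >= 4 else 8).
Goodput = -2·Throughput + 2·Retries + 4  [with Throughput=-6, Retries=6]  = 28

28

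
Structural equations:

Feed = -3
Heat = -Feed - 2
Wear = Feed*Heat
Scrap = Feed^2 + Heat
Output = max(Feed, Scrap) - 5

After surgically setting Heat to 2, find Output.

do(Heat=2) replaces the equation Heat = -Feed - 2 with the constant Heat = 2.
Scrap = Feed^2 + Heat  [with Feed=-3, Heat=2]  = 11
Output = max(Feed, Scrap) - 5  [with Feed=-3, Scrap=11]  = 6

6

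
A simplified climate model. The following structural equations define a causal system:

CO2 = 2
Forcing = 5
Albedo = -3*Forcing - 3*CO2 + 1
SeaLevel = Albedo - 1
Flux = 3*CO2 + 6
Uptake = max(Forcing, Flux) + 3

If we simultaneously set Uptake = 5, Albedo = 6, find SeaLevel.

Under do(Uptake = 5, Albedo = 6), each intervened variable's structural equation is replaced by its fixed value.
SeaLevel = Albedo - 1  [with Albedo=6]  = 5

5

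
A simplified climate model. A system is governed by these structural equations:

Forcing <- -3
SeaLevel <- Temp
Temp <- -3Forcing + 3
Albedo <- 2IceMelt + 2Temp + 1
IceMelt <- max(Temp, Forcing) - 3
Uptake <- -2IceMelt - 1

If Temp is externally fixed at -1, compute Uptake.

Under do(Temp=-1), the mechanism Temp <- -3Forcing + 3 is discarded; Temp is fixed at -1.
IceMelt = max(Temp, Forcing) - 3  [with Temp=-1, Forcing=-3]  = -4
Uptake = -2IceMelt - 1  [with IceMelt=-4]  = 7

7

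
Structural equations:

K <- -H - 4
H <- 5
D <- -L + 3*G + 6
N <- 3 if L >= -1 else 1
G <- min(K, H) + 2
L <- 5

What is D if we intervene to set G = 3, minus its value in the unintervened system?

30

Under do(G=3), the mechanism G <- min(K, H) + 2 is discarded; G is fixed at 3.
D = -L + 3*G + 6  [with L=5, G=3]  = 10
Without intervention: K = -H - 4  [with H=5]  = -9; G = min(K, H) + 2  [with K=-9, H=5]  = -7; D = -L + 3*G + 6  [with L=5, G=-7]  = -20.
Change = 10 − (-20) = 30.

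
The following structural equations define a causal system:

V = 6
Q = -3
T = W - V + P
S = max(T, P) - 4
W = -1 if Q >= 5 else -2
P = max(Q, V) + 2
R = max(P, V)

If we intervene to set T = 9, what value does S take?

5

Intervening sets T = 9 and removes its equation (T = W - V + P).
P = max(Q, V) + 2  [with Q=-3, V=6]  = 8
S = max(T, P) - 4  [with T=9, P=8]  = 5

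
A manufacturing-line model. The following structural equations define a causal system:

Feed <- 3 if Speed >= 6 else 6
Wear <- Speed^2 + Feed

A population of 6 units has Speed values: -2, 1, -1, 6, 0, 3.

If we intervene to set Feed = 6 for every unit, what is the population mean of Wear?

14.5

do(Feed=6) breaks Feed's dependence on Speed. With Feed=6 fixed, Wear across the units is 10, 7, 7, 42, 6, 15, mean 14.5.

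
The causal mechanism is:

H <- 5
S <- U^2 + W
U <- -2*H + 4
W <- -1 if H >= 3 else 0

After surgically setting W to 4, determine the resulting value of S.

40

Under do(W=4), the mechanism W <- -1 if H >= 3 else 0 is discarded; W is fixed at 4.
U = -2*H + 4  [with H=5]  = -6
S = U^2 + W  [with U=-6, W=4]  = 40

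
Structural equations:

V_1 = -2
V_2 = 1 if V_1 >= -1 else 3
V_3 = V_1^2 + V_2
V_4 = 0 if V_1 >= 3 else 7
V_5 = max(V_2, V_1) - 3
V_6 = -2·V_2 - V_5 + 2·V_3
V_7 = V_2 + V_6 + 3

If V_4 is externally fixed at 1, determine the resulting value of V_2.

3

The intervention breaks the incoming arrows to V_4: V_4 = 0 if V_1 >= 3 else 7 no longer applies, and V_4 = 1.
Since V_2 is not a descendant of the intervened variable, it is unaffected.
V_2 = 1 if V_1 >= -1 else 3  [with V_1=-2]  = 3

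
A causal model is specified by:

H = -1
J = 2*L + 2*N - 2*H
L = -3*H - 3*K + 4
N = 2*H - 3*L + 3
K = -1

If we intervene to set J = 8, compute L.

do(J=8) replaces the equation J = 2*L + 2*N - 2*H with the constant J = 8.
L is not downstream of the intervention, so its value is determined by the original equations.
L = -3*H - 3*K + 4  [with H=-1, K=-1]  = 10

10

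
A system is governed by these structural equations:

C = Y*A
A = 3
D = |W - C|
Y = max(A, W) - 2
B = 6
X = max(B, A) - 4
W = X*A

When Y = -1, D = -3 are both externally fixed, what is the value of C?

Under do(Y = -1, D = -3), each intervened variable's structural equation is replaced by its fixed value.
C = Y*A  [with Y=-1, A=3]  = -3

-3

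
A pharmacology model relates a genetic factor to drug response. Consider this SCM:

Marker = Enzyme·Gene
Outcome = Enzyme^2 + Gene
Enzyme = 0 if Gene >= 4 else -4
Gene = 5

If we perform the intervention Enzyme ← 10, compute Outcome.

Under do(Enzyme=10), the mechanism Enzyme = 0 if Gene >= 4 else -4 is discarded; Enzyme is fixed at 10.
Outcome = Enzyme^2 + Gene  [with Enzyme=10, Gene=5]  = 105

105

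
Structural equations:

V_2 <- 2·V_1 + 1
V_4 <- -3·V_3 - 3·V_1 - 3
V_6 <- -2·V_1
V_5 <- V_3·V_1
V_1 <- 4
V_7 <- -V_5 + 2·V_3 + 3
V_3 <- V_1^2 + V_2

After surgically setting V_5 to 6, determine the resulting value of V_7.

Under do(V_5=6), the mechanism V_5 <- V_3·V_1 is discarded; V_5 is fixed at 6.
V_2 = 2·V_1 + 1  [with V_1=4]  = 9
V_3 = V_1^2 + V_2  [with V_1=4, V_2=9]  = 25
V_7 = -V_5 + 2·V_3 + 3  [with V_5=6, V_3=25]  = 47

47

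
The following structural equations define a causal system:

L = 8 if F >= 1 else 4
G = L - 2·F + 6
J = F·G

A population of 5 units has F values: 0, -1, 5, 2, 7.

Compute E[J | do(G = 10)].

Under do(G=10), G's equation is replaced by G=10 for every unit. Per-unit J: 0, -10, 50, 20, 70. Mean = 26.

26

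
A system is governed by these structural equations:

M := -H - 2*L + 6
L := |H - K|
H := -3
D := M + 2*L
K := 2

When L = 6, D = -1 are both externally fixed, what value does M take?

-3

The joint intervention fixes L = 6, D = -1, removing each variable's own equation.
M = -H - 2*L + 6  [with H=-3, L=6]  = -3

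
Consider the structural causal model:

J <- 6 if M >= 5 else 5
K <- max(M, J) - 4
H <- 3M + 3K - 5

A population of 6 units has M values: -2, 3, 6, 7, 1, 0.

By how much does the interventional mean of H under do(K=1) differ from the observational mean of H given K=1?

6

do(K=1) breaks K's dependence on M. With K=1 fixed, H across the units is -8, 7, 16, 19, 1, -2, mean 5.5.
E[H|K=1] averages over only the 4 units with K=1 (M = -2, 3, 1, 0): H = -8, 7, 1, -2, mean -0.5.
Difference = 5.5 − (-0.5) = 6.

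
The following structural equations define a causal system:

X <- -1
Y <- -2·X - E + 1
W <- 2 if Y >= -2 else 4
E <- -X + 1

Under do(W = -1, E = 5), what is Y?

-2

Setting W = -1, E = 5 by intervention discards those variables' equations.
Y = -2·X - E + 1  [with X=-1, E=5]  = -2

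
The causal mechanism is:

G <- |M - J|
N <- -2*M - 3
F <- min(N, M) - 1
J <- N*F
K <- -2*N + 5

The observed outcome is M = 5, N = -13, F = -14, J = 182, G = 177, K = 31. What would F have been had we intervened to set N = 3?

The intervention breaks the incoming arrows to N: N <- -2*M - 3 no longer applies, and N = 3.
F = min(N, M) - 1  [with N=3, M=5]  = 2

2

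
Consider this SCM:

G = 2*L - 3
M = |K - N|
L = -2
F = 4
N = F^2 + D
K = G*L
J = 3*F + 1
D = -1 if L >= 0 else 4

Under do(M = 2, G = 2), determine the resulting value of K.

Under do(M = 2, G = 2), each intervened variable's structural equation is replaced by its fixed value.
K = G*L  [with G=2, L=-2]  = -4

-4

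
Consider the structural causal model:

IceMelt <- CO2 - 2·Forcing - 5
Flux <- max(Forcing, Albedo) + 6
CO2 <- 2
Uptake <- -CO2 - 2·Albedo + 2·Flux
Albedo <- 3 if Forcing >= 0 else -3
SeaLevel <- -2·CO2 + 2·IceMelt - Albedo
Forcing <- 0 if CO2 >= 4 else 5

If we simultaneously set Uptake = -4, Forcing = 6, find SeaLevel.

-37

The joint intervention fixes Uptake = -4, Forcing = 6, removing each variable's own equation.
IceMelt = CO2 - 2·Forcing - 5  [with CO2=2, Forcing=6]  = -15
Albedo = 3 if Forcing >= 0 else -3  [with Forcing=6]  = 3
SeaLevel = -2·CO2 + 2·IceMelt - Albedo  [with CO2=2, IceMelt=-15, Albedo=3]  = -37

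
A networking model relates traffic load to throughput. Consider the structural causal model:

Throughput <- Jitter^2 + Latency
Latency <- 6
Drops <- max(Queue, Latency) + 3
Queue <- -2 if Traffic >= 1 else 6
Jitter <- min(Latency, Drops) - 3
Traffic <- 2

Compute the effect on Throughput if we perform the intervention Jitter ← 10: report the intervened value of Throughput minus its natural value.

The intervention breaks the incoming arrows to Jitter: Jitter <- min(Latency, Drops) - 3 no longer applies, and Jitter = 10.
Throughput = Jitter^2 + Latency  [with Jitter=10, Latency=6]  = 106
Without intervention: Queue = -2 if Traffic >= 1 else 6  [with Traffic=2]  = -2; Drops = max(Queue, Latency) + 3  [with Queue=-2, Latency=6]  = 9; Jitter = min(Latency, Drops) - 3  [with Latency=6, Drops=9]  = 3; Throughput = Jitter^2 + Latency  [with Jitter=3, Latency=6]  = 15.
Change = 106 − 15 = 91.

91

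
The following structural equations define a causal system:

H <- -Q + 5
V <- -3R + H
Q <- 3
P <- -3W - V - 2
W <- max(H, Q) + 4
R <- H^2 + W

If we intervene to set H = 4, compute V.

-68

do(H=4) replaces the equation H <- -Q + 5 with the constant H = 4.
W = max(H, Q) + 4  [with H=4, Q=3]  = 8
R = H^2 + W  [with H=4, W=8]  = 24
V = -3R + H  [with R=24, H=4]  = -68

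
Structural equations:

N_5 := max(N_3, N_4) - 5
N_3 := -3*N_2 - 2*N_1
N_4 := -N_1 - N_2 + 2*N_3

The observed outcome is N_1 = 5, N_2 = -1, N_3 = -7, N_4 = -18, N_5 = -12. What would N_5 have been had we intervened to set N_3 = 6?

do(N_3=6) replaces the equation N_3 := -3*N_2 - 2*N_1 with the constant N_3 = 6.
N_4 = -N_1 - N_2 + 2*N_3  [with N_1=5, N_2=-1, N_3=6]  = 8
N_5 = max(N_3, N_4) - 5  [with N_3=6, N_4=8]  = 3

3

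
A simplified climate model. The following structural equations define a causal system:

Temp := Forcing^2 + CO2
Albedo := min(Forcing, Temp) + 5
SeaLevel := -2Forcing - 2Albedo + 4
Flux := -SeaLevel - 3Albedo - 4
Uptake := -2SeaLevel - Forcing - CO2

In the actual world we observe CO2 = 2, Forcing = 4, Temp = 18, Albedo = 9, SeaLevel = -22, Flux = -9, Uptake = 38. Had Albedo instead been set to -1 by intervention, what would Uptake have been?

-2

The intervention breaks the incoming arrows to Albedo: Albedo := min(Forcing, Temp) + 5 no longer applies, and Albedo = -1.
SeaLevel = -2Forcing - 2Albedo + 4  [with Forcing=4, Albedo=-1]  = -2
Uptake = -2SeaLevel - Forcing - CO2  [with SeaLevel=-2, Forcing=4, CO2=2]  = -2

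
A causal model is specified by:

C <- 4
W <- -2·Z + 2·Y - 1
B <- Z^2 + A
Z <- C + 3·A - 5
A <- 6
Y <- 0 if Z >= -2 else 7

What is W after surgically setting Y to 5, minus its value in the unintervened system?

10

The intervention breaks the incoming arrows to Y: Y <- 0 if Z >= -2 else 7 no longer applies, and Y = 5.
Z = C + 3·A - 5  [with C=4, A=6]  = 17
W = -2·Z + 2·Y - 1  [with Z=17, Y=5]  = -25
Without intervention: Z = C + 3·A - 5  [with C=4, A=6]  = 17; Y = 0 if Z >= -2 else 7  [with Z=17]  = 0; W = -2·Z + 2·Y - 1  [with Z=17, Y=0]  = -35.
Change = -25 − (-35) = 10.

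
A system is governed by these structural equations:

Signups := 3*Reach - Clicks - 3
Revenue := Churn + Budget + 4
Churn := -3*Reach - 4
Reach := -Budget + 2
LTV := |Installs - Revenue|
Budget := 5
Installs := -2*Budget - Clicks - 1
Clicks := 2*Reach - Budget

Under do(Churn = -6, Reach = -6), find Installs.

Under do(Churn = -6, Reach = -6), each intervened variable's structural equation is replaced by its fixed value.
Clicks = 2*Reach - Budget  [with Reach=-6, Budget=5]  = -17
Installs = -2*Budget - Clicks - 1  [with Budget=5, Clicks=-17]  = 6

6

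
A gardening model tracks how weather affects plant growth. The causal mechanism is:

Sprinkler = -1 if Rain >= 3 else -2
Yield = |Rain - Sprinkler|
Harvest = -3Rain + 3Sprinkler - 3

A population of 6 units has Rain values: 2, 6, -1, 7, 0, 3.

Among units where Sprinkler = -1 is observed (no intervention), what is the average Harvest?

-22

E[Harvest|Sprinkler=-1] averages over only the 3 units with Sprinkler=-1 (Rain = 6, 7, 3): Harvest = -24, -27, -15, mean -22.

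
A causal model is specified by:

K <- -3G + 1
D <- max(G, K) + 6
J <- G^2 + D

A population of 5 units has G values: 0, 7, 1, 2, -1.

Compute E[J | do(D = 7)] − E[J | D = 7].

Every unit gets D=7 under the intervention. J values become 7, 56, 8, 11, 8; E[J|do(D=7)] = 18.
Observing D=7 restricts to units where D's equation naturally yields 7: G ∈ {0, 1}. In that subpopulation J = 7, 8, mean 7.5.
Difference = 18 − 7.5 = 10.5.

10.5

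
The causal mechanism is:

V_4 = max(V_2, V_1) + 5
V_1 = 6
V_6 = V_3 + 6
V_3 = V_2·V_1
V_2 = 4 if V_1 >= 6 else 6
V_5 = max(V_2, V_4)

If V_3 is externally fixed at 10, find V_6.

The intervention breaks the incoming arrows to V_3: V_3 = V_2·V_1 no longer applies, and V_3 = 10.
V_6 = V_3 + 6  [with V_3=10]  = 16

16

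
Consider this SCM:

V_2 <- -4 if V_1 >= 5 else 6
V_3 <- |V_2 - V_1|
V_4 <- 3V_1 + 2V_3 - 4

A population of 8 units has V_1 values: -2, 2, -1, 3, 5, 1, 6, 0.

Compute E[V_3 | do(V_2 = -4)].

Every unit gets V_2=-4 under the intervention. V_3 values become 2, 6, 3, 7, 9, 5, 10, 4; E[V_3|do(V_2=-4)] = 5.75.

5.75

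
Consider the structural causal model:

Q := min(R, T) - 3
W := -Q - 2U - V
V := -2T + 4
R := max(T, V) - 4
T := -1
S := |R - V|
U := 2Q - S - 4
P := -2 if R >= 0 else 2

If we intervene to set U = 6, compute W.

-14

Intervening sets U = 6 and removes its equation (U := 2Q - S - 4).
V = -2T + 4  [with T=-1]  = 6
R = max(T, V) - 4  [with T=-1, V=6]  = 2
Q = min(R, T) - 3  [with R=2, T=-1]  = -4
W = -Q - 2U - V  [with Q=-4, U=6, V=6]  = -14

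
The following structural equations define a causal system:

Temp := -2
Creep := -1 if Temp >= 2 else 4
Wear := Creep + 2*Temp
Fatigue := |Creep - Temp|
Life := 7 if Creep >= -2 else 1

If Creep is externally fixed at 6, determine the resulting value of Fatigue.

8

Under do(Creep=6), the mechanism Creep := -1 if Temp >= 2 else 4 is discarded; Creep is fixed at 6.
Fatigue = |Creep - Temp|  [with Creep=6, Temp=-2]  = 8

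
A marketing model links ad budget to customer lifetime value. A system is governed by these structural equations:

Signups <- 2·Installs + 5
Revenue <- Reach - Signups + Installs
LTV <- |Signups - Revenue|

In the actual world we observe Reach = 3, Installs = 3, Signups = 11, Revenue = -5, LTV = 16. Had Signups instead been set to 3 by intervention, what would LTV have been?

do(Signups=3) replaces the equation Signups <- 2·Installs + 5 with the constant Signups = 3.
Revenue = Reach - Signups + Installs  [with Reach=3, Signups=3, Installs=3]  = 3
LTV = |Signups - Revenue|  [with Signups=3, Revenue=3]  = 0

0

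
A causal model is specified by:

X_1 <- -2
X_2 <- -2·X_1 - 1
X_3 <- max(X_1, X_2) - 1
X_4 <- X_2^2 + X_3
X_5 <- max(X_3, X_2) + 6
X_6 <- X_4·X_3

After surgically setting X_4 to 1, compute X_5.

9

Intervening sets X_4 = 1 and removes its equation (X_4 <- X_2^2 + X_3).
No directed path runs from X_4 to X_5, so X_5 keeps its natural value.
X_2 = -2·X_1 - 1  [with X_1=-2]  = 3
X_3 = max(X_1, X_2) - 1  [with X_1=-2, X_2=3]  = 2
X_5 = max(X_3, X_2) + 6  [with X_3=2, X_2=3]  = 9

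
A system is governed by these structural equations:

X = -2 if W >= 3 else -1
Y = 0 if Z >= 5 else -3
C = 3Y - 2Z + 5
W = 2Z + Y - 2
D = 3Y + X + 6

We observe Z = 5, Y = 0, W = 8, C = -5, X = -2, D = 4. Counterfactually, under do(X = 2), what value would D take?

The intervention breaks the incoming arrows to X: X = -2 if W >= 3 else -1 no longer applies, and X = 2.
Y = 0 if Z >= 5 else -3  [with Z=5]  = 0
D = 3Y + X + 6  [with Y=0, X=2]  = 8

8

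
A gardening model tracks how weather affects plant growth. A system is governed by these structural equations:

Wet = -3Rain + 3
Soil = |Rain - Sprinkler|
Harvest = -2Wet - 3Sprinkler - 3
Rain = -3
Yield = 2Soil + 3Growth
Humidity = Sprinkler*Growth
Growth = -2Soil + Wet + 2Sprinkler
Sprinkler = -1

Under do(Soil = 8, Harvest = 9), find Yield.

Under do(Soil = 8, Harvest = 9), each intervened variable's structural equation is replaced by its fixed value.
Wet = -3Rain + 3  [with Rain=-3]  = 12
Growth = -2Soil + Wet + 2Sprinkler  [with Soil=8, Wet=12, Sprinkler=-1]  = -6
Yield = 2Soil + 3Growth  [with Soil=8, Growth=-6]  = -2

-2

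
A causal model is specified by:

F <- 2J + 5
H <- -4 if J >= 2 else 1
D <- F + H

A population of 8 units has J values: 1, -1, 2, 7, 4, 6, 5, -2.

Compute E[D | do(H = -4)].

6.5

Every unit gets H=-4 under the intervention. D values become 3, -1, 5, 15, 9, 13, 11, -3; E[D|do(H=-4)] = 6.5.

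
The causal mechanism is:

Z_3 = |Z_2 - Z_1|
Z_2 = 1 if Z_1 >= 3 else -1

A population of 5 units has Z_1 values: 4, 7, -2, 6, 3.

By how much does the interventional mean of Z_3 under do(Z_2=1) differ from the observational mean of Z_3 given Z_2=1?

-0.2

The intervention sets Z_2=1 in all 5 units regardless of Z_1. Recomputing Z_3 per unit gives 3, 6, 3, 5, 2; average 3.8.
Conditioning on Z_2=1 selects the 4 unit(s) with Z_1 ∈ {4, 7, 6, 3}. Their Z_3 values: 3, 6, 5, 2. Mean = 4.
Difference = 3.8 − 4 = -0.2.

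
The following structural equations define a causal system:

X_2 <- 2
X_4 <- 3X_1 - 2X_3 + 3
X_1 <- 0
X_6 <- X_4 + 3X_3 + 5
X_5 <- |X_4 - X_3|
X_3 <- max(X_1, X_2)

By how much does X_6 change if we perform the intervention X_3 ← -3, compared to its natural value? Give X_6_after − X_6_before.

The intervention breaks the incoming arrows to X_3: X_3 <- max(X_1, X_2) no longer applies, and X_3 = -3.
X_4 = 3X_1 - 2X_3 + 3  [with X_1=0, X_3=-3]  = 9
X_6 = X_4 + 3X_3 + 5  [with X_4=9, X_3=-3]  = 5
Without intervention: X_3 = max(X_1, X_2)  [with X_1=0, X_2=2]  = 2; X_4 = 3X_1 - 2X_3 + 3  [with X_1=0, X_3=2]  = -1; X_6 = X_4 + 3X_3 + 5  [with X_4=-1, X_3=2]  = 10.
Change = 5 − 10 = -5.

-5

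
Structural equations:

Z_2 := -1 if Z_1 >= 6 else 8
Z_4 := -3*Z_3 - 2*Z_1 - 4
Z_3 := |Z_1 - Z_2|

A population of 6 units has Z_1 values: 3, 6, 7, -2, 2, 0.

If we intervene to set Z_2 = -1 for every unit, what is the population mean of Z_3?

Under do(Z_2=-1), Z_2's equation is replaced by Z_2=-1 for every unit. Per-unit Z_3: 4, 7, 8, 1, 3, 1. Mean = 4.

4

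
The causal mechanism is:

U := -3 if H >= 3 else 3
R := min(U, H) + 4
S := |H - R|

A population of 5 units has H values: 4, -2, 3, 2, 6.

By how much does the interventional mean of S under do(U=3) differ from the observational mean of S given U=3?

-0.8

Every unit gets U=3 under the intervention. S values become 3, 4, 4, 4, 1; E[S|do(U=3)] = 3.2.
Observing U=3 restricts to units where U's equation naturally yields 3: H ∈ {-2, 2}. In that subpopulation S = 4, 4, mean 4.
Difference = 3.2 − 4 = -0.8.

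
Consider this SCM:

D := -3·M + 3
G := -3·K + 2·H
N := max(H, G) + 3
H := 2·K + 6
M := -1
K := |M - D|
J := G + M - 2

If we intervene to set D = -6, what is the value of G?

do(D=-6) replaces the equation D := -3·M + 3 with the constant D = -6.
K = |M - D|  [with M=-1, D=-6]  = 5
H = 2·K + 6  [with K=5]  = 16
G = -3·K + 2·H  [with K=5, H=16]  = 17

17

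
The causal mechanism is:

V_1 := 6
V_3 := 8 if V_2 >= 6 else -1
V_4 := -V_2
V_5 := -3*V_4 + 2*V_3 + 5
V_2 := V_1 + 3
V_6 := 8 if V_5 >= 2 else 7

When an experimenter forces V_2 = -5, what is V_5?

-12

do(V_2=-5) replaces the equation V_2 := V_1 + 3 with the constant V_2 = -5.
V_3 = 8 if V_2 >= 6 else -1  [with V_2=-5]  = -1
V_4 = -V_2  [with V_2=-5]  = 5
V_5 = -3*V_4 + 2*V_3 + 5  [with V_4=5, V_3=-1]  = -12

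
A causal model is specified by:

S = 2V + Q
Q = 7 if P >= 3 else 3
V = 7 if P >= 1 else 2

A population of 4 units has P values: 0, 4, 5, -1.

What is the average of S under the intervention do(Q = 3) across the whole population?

12

Under do(Q=3), Q's equation is replaced by Q=3 for every unit. Per-unit S: 7, 17, 17, 7. Mean = 12.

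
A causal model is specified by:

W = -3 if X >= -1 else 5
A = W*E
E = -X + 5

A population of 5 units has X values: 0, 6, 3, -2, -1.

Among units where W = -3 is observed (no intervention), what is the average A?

-9

Observing W=-3 restricts to units where W's equation naturally yields -3: X ∈ {0, 6, 3, -1}. In that subpopulation A = -15, 3, -6, -18, mean -9.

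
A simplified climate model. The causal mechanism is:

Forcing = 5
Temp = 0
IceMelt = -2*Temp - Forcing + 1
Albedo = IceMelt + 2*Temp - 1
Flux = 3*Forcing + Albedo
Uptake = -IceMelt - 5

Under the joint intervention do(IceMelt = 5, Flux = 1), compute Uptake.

-10

Setting IceMelt = 5, Flux = 1 by intervention discards those variables' equations.
Uptake = -IceMelt - 5  [with IceMelt=5]  = -10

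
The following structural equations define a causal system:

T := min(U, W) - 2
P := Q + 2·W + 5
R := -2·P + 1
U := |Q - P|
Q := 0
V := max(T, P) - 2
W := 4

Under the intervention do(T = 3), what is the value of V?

11

Intervening sets T = 3 and removes its equation (T := min(U, W) - 2).
P = Q + 2·W + 5  [with Q=0, W=4]  = 13
V = max(T, P) - 2  [with T=3, P=13]  = 11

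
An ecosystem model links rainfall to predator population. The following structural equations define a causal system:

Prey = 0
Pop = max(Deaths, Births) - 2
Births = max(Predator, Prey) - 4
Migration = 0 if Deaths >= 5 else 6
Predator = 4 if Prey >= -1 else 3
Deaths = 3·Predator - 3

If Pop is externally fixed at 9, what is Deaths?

9

do(Pop=9) replaces the equation Pop = max(Deaths, Births) - 2 with the constant Pop = 9.
No directed path runs from Pop to Deaths, so Deaths keeps its natural value.
Predator = 4 if Prey >= -1 else 3  [with Prey=0]  = 4
Deaths = 3·Predator - 3  [with Predator=4]  = 9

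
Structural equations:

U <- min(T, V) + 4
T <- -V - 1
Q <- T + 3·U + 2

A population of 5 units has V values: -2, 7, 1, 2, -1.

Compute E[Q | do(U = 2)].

5.6

Under do(U=2), U's equation is replaced by U=2 for every unit. Per-unit Q: 9, 0, 6, 5, 8. Mean = 5.6.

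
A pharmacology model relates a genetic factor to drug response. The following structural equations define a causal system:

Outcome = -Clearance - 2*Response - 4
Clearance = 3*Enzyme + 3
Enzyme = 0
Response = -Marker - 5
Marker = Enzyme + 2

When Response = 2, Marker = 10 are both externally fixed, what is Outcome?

-11

Setting Response = 2, Marker = 10 by intervention discards those variables' equations.
Clearance = 3*Enzyme + 3  [with Enzyme=0]  = 3
Outcome = -Clearance - 2*Response - 4  [with Clearance=3, Response=2]  = -11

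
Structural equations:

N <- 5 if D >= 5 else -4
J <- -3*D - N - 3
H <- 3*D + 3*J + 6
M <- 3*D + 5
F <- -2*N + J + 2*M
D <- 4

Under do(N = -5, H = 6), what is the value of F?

Setting N = -5, H = 6 by intervention discards those variables' equations.
M = 3*D + 5  [with D=4]  = 17
J = -3*D - N - 3  [with D=4, N=-5]  = -10
F = -2*N + J + 2*M  [with N=-5, J=-10, M=17]  = 34

34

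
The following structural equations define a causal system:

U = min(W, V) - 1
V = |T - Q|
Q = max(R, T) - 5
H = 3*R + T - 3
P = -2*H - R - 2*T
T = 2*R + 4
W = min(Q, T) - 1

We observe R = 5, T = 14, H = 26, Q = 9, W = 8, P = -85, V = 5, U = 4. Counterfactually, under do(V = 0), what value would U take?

-1

do(V=0) replaces the equation V = |T - Q| with the constant V = 0.
T = 2*R + 4  [with R=5]  = 14
Q = max(R, T) - 5  [with R=5, T=14]  = 9
W = min(Q, T) - 1  [with Q=9, T=14]  = 8
U = min(W, V) - 1  [with W=8, V=0]  = -1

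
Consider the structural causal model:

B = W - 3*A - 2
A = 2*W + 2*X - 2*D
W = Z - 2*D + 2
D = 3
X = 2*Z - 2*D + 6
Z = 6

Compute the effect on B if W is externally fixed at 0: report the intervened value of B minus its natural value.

10

Under do(W=0), the mechanism W = Z - 2*D + 2 is discarded; W is fixed at 0.
X = 2*Z - 2*D + 6  [with Z=6, D=3]  = 12
A = 2*W + 2*X - 2*D  [with W=0, X=12, D=3]  = 18
B = W - 3*A - 2  [with W=0, A=18]  = -56
Without intervention: X = 2*Z - 2*D + 6  [with Z=6, D=3]  = 12; W = Z - 2*D + 2  [with Z=6, D=3]  = 2; A = 2*W + 2*X - 2*D  [with W=2, X=12, D=3]  = 22; B = W - 3*A - 2  [with W=2, A=22]  = -66.
Change = -56 − (-66) = 10.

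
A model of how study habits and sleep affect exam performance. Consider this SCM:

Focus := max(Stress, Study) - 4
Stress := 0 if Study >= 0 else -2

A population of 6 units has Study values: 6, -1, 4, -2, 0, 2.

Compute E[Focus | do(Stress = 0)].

Under do(Stress=0), Stress's equation is replaced by Stress=0 for every unit. Per-unit Focus: 2, -4, 0, -4, -4, -2. Mean = -2.

-2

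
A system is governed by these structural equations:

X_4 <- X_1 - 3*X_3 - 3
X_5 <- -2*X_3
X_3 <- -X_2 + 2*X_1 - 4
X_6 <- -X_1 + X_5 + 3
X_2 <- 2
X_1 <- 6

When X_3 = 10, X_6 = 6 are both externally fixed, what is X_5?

-20

The joint intervention fixes X_3 = 10, X_6 = 6, removing each variable's own equation.
X_5 = -2*X_3  [with X_3=10]  = -20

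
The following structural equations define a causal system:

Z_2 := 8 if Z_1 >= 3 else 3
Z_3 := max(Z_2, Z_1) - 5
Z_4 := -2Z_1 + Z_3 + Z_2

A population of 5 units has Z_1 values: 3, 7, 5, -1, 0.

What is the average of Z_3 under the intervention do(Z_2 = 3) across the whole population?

-0.8

do(Z_2=3) breaks Z_2's dependence on Z_1. With Z_2=3 fixed, Z_3 across the units is -2, 2, 0, -2, -2, mean -0.8.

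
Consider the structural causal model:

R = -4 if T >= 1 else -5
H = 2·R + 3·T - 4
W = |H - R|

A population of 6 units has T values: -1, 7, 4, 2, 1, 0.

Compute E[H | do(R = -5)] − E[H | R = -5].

The intervention sets R=-5 in all 6 units regardless of T. Recomputing H per unit gives -17, 7, -2, -8, -11, -14; average -7.5.
E[H|R=-5] averages over only the 2 units with R=-5 (T = -1, 0): H = -17, -14, mean -15.5.
Difference = -7.5 − (-15.5) = 8.

8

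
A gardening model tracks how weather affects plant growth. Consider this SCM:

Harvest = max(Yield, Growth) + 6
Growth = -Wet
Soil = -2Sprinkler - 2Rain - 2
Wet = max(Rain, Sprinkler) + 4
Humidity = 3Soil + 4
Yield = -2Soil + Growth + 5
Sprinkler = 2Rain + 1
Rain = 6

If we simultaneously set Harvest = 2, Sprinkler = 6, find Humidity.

The joint intervention fixes Harvest = 2, Sprinkler = 6, removing each variable's own equation.
Soil = -2Sprinkler - 2Rain - 2  [with Sprinkler=6, Rain=6]  = -26
Humidity = 3Soil + 4  [with Soil=-26]  = -74

-74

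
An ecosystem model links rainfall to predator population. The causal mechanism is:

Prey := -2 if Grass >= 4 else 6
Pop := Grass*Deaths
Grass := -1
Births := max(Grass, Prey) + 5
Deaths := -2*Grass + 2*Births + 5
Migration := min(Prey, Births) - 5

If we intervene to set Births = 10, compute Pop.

The intervention breaks the incoming arrows to Births: Births := max(Grass, Prey) + 5 no longer applies, and Births = 10.
Deaths = -2*Grass + 2*Births + 5  [with Grass=-1, Births=10]  = 27
Pop = Grass*Deaths  [with Grass=-1, Deaths=27]  = -27

-27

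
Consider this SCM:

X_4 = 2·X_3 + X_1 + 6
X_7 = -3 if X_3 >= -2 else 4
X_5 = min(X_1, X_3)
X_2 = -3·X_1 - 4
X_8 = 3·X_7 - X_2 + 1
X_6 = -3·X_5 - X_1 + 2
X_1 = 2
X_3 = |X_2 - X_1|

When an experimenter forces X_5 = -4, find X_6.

The intervention breaks the incoming arrows to X_5: X_5 = min(X_1, X_3) no longer applies, and X_5 = -4.
X_6 = -3·X_5 - X_1 + 2  [with X_5=-4, X_1=2]  = 12

12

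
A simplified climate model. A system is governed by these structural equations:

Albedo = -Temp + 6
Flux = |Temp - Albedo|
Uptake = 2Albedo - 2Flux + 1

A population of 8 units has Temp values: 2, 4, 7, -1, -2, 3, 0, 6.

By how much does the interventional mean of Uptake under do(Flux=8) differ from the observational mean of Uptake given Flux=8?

do(Flux=8) breaks Flux's dependence on Temp. With Flux=8 fixed, Uptake across the units is -7, -11, -17, -1, 1, -9, -3, -15, mean -7.75.
Conditioning on Flux=8 selects the 2 unit(s) with Temp ∈ {7, -1}. Their Uptake values: -17, -1. Mean = -9.
Difference = -7.75 − (-9) = 1.25.

1.25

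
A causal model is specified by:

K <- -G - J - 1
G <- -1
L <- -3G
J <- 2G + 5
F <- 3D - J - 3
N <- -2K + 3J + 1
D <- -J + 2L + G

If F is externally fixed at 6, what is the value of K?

do(F=6) replaces the equation F <- 3D - J - 3 with the constant F = 6.
No directed path runs from F to K, so K keeps its natural value.
J = 2G + 5  [with G=-1]  = 3
K = -G - J - 1  [with G=-1, J=3]  = -3

-3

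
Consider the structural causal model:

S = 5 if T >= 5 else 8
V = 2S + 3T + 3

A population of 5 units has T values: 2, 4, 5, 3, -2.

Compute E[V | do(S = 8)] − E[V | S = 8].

1.95

Under do(S=8), S's equation is replaced by S=8 for every unit. Per-unit V: 25, 31, 34, 28, 13. Mean = 26.2.
Observing S=8 restricts to units where S's equation naturally yields 8: T ∈ {2, 4, 3, -2}. In that subpopulation V = 25, 31, 28, 13, mean 24.25.
Difference = 26.2 − 24.25 = 1.95.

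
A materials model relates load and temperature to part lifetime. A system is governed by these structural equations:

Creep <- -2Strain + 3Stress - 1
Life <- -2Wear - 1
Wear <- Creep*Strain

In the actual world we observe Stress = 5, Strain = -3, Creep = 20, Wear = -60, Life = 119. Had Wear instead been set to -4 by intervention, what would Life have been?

Intervening sets Wear = -4 and removes its equation (Wear <- Creep*Strain).
Life = -2Wear - 1  [with Wear=-4]  = 7

7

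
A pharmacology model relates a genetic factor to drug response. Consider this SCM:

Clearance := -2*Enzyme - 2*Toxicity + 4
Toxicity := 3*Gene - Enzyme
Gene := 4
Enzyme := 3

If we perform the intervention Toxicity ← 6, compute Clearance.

-14

The intervention breaks the incoming arrows to Toxicity: Toxicity := 3*Gene - Enzyme no longer applies, and Toxicity = 6.
Clearance = -2*Enzyme - 2*Toxicity + 4  [with Enzyme=3, Toxicity=6]  = -14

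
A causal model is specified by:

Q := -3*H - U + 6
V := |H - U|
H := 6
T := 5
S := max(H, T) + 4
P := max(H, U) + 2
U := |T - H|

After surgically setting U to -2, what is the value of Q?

The intervention breaks the incoming arrows to U: U := |T - H| no longer applies, and U = -2.
Q = -3*H - U + 6  [with H=6, U=-2]  = -10

-10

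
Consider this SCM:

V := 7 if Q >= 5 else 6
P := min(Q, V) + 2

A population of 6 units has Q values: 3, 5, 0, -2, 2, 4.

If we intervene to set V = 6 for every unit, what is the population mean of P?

4

The intervention sets V=6 in all 6 units regardless of Q. Recomputing P per unit gives 5, 7, 2, 0, 4, 6; average 4.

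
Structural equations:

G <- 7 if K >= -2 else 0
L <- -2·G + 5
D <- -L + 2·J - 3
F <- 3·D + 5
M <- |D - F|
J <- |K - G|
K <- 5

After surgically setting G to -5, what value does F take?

Under do(G=-5), the mechanism G <- 7 if K >= -2 else 0 is discarded; G is fixed at -5.
L = -2·G + 5  [with G=-5]  = 15
J = |K - G|  [with K=5, G=-5]  = 10
D = -L + 2·J - 3  [with L=15, J=10]  = 2
F = 3·D + 5  [with D=2]  = 11

11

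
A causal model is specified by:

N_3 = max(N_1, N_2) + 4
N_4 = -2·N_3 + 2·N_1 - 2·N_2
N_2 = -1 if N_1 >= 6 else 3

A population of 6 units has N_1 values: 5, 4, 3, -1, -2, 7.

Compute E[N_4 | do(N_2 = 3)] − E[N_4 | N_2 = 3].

do(N_2=3) breaks N_2's dependence on N_1. With N_2=3 fixed, N_4 across the units is -14, -14, -14, -22, -24, -14, mean -17.
Conditioning on N_2=3 selects the 5 unit(s) with N_1 ∈ {5, 4, 3, -1, -2}. Their N_4 values: -14, -14, -14, -22, -24. Mean = -17.6.
Difference = -17 − (-17.6) = 0.6.

0.6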